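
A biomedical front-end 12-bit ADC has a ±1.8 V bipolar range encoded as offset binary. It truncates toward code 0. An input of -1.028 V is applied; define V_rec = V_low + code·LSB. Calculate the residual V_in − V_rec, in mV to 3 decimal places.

Step size: 3.6 V ÷ 2^12 = 0.879 mV.
Scaled input = 878.3644 LSBs, so code = 878.
Code 878 maps back to (−1.8) + 878×0.000878906 V = -1.0283203 V.
Difference: 0.000320313 V → 0.320 mV.

0.320 mV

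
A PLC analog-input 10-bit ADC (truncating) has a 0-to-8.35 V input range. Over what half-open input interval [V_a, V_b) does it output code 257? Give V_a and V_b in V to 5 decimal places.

LSB = 8.35/2^10 = 8.154 mV.
V_a = V_low + 257·LSB = 2.09565 V; V_b = V_low + 258·LSB = 2.10381 V.

[2.09565 V, 2.10381 V)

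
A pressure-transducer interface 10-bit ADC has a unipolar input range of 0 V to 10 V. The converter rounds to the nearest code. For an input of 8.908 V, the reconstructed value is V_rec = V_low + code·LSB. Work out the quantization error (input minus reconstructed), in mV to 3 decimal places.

LSB = 10/2^10 = 9.766 mV.
(8.908 − 0)/0.00976562 = 912.1792; round gives code 912.
V_rec = 0 + 912·0.00976562 = 8.90625 V.
Error = 8.908 − 8.90625 = 0.00175 V = 1.750 mV.

1.750 mV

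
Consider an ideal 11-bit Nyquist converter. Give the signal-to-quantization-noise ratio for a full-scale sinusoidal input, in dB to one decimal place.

68.0 dB

SNR ≈ 6.02·N + 1.76 dB = 6.02·11 + 1.76 = 67.98 dB.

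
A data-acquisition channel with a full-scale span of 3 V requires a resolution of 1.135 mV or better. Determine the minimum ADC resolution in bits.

Number of steps required ≥ 3 V / 1.135 mV = 2643.17.
Need 2^N ≥ 2643.17; 2^11 = 2048, 2^12 = 4096.
Minimum N = 12.

12 bits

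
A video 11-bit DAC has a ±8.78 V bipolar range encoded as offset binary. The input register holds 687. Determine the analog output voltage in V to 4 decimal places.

LSB = 17.56 V / 2^11 = 8.574 mV.
V_out = (−8.78) + 687 × 0.00857422 V = -2.88951 V.

-2.8895 V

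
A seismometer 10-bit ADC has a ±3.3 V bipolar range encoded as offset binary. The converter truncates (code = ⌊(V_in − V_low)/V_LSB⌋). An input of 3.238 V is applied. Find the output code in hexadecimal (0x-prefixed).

code 0x3F6 (decimal 1014)

With 1024 levels over 6.6 V, one step is 6.445 mV.
(V_in − V_low)/LSB = (3.238 − (−3.3)) / 0.00644531 = 1014.381.
⌊·⌋(1014.381) = 1014.
In hexadecimal (0x-prefixed): 0x3F6.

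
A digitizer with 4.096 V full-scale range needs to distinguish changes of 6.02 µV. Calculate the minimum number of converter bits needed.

20 bits

Number of steps required ≥ 4.096 V / 6.02 µV = 680398.67.
Need 2^N ≥ 680398.67; 2^19 = 524288, 2^20 = 1048576.
Minimum N = 20.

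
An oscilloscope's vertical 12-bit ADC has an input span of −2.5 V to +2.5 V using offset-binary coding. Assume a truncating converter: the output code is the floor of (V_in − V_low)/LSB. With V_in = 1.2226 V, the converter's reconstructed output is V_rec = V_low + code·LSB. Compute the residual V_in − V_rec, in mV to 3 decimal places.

Step size: 5 V ÷ 2^12 = 1.221 mV.
(1.2226 − (−2.5))/0.0012207 = 3049.5539; ⌊·⌋ gives code 3049.
Reconstructed: 1.2219238 V.
Error = 1.2226 − 1.2219238 = 0.000676172 V = 0.676 mV.

0.676 mV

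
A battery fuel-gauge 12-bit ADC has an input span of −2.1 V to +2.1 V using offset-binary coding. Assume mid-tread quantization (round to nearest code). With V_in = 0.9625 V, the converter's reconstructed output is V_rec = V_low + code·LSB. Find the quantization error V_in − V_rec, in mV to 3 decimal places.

LSB = 4.2/2^12 = 1.025 mV.
Scaled input = 2986.6667 LSBs, so code = 2987.
Reconstructed: 0.9628418 V.
Difference: -0.000341797 V → -0.342 mV.

-0.342 mV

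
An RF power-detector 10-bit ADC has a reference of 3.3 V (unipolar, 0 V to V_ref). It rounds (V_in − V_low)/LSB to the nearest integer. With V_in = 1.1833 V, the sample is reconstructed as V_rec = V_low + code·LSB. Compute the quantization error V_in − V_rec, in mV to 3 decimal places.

LSB = 3.3/2^10 = 3.223 mV.
Scaled input = 367.1816 LSBs, so code = 367.
V_rec = 0 + 367·0.00322266 = 1.1827148 V.
Difference: 0.000585156 V → 0.585 mV.

0.585 mV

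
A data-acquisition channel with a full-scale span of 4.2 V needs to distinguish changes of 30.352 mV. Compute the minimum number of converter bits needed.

Number of steps required ≥ 4.2 V / 30.352 mV = 138.38.
Need 2^N ≥ 138.38; 2^7 = 128, 2^8 = 256.
Minimum N = 8.

8 bits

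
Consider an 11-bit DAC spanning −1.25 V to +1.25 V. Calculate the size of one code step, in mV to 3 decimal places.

1.221 mV

Full-scale span = 2.5 V.
LSB = 2.5 / 2^11 = 2.5 / 2048 = 0.0012207 V = 1.221 mV.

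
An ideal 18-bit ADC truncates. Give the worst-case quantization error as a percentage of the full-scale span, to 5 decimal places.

Truncating → worst-case error = 1 LSB = V_FS/2^18, so 100/262144 = 0.00038147 % of full scale.

0.00038 %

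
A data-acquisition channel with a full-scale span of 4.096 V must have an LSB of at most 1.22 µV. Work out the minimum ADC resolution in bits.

22 bits

Number of steps required ≥ 4.096 V / 1.22 µV = 3357377.05.
Need 2^N ≥ 3357377.05; 2^21 = 2097152, 2^22 = 4194304.
Minimum N = 22.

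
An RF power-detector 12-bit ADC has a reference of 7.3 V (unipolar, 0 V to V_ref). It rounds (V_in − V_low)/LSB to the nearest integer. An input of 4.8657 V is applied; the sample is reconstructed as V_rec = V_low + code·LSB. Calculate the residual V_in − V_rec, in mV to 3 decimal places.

One LSB is 7.3 V / 4096 = 1.782 mV.
(4.8657 − 0)/0.00178223 = 2730.1243; round gives code 2730.
V_rec = 0 + 2730·0.00178223 = 4.8654785 V.
V_in − V_rec = 0.000221484 V = 0.221 mV.

0.221 mV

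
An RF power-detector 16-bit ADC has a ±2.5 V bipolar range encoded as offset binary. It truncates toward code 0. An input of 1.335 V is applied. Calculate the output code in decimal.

code 50266

With 65536 levels over 5 V, one step is 76.29 µV.
Input sits at 50266.112 steps above V_low.
Floor → code 50266.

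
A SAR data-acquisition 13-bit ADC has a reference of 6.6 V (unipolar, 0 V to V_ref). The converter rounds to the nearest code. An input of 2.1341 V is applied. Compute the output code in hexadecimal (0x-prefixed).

code 0xA59 (decimal 2649)

Full-scale span = 6.6 V; LSB = 6.6/2^13 = 0.806 mV.
Input sits at 2648.871 steps above V_low.
Round → code 2649.
In hexadecimal (0x-prefixed): 0xA59.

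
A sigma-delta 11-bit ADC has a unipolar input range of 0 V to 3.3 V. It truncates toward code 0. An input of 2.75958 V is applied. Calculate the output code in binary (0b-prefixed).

code 0b11010110000 (decimal 1712)

Full-scale span = 3.3 V; LSB = 3.3/2^11 = 1.611 mV.
(V_in − V_low)/LSB = (2.75958 − 0) / 0.00161133 = 1712.612.
⌊·⌋(1712.612) = 1712.
In binary (0b-prefixed): 0b11010110000.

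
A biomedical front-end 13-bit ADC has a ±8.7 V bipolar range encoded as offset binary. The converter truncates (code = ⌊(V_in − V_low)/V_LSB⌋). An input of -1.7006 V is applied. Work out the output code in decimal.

code 3295

With 8192 levels over 17.4 V, one step is 2.124 mV.
(V_in − V_low)/LSB = (-1.7006 − (−8.7)) / 0.00212402 = 3295.350.
Floor → code 3295.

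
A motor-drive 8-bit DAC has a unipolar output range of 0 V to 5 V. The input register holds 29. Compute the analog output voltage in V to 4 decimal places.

LSB = 5 V / 2^8 = 19.531 mV.
V_out = 0 + 29 × 0.0195312 V = 0.566406 V.

0.5664 V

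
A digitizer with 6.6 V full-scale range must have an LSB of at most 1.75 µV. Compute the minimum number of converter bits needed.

22 bits

Number of steps required ≥ 6.6 V / 1.75 µV = 3771428.57.
Need 2^N ≥ 3771428.57; 2^21 = 2097152, 2^22 = 4194304.
Minimum N = 22.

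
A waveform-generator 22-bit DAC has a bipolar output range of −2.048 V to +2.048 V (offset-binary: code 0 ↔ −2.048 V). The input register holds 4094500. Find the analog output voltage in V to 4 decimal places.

LSB = 4.096 V / 2^22 = 0.98 µV.
V_out = (−2.048) + 4094500 × 9.76563e-07 V = 1.95054 V.

1.9505 V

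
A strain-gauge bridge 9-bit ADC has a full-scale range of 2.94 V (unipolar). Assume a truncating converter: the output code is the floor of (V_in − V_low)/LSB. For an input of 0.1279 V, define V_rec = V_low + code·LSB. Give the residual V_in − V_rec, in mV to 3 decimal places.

Step size: 2.94 V ÷ 2^9 = 5.742 mV.
(V_in − V_low)/LSB = (0.1279 − 0)/0.00574219 = 22.2737 → code 22 (floor).
Code 22 maps back to 0 + 22×0.00574219 V = 0.12632813 V.
Error = 0.1279 − 0.12632813 = 0.00157187 V = 1.572 mV.

1.572 mV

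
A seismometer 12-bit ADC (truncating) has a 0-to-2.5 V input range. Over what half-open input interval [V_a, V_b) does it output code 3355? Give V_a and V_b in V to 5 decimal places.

LSB = 2.5/2^12 = 0.610 mV.
V_a = V_low + 3355·LSB = 2.04773 V; V_b = V_low + 3356·LSB = 2.04834 V.

[2.04773 V, 2.04834 V)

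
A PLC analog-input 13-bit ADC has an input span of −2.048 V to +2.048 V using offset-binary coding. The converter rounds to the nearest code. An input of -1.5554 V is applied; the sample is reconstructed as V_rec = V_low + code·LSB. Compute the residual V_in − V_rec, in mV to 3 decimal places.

One LSB is 4.096 V / 8192 = 0.500 mV.
(-1.5554 − (−2.048))/0.0005 = 985.2000; round gives code 985.
Reconstructed: -1.5555 V.
V_in − V_rec = 0.0001 V = 0.100 mV.

0.100 mV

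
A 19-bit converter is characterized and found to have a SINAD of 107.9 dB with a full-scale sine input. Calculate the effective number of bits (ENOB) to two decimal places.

ENOB = (SINAD − 1.76) / 6.02 = (107.9 − 1.76)/6.02 = 17.631.

17.63 bits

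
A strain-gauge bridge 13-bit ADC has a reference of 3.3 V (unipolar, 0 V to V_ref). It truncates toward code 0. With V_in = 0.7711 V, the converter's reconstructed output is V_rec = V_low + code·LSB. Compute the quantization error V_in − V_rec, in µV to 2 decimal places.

One LSB is 3.3 V / 8192 = 402.83 µV.
(0.7711 − 0)/0.000402832 = 1914.1973; ⌊·⌋ gives code 1914.
V_rec = 0 + 1914·0.000402832 = 0.77102051 V.
Difference: 7.94922e-05 V → 79.49 µV.

79.49 µV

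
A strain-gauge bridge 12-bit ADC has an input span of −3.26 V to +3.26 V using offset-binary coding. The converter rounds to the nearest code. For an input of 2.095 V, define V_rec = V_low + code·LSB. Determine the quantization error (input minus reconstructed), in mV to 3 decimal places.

Step size: 6.52 V ÷ 2^12 = 1.592 mV.
(V_in − V_low)/LSB = (2.095 − (−3.26))/0.0015918 = 3364.1227 → code 3364 (round).
Reconstructed: 2.0948047 V.
V_in − V_rec = 0.000195313 V = 0.195 mV.

0.195 mV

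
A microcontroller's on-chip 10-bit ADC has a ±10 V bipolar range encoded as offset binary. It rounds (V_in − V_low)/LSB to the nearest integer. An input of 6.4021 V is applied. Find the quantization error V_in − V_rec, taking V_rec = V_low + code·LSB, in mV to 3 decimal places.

Step size: 20 V ÷ 2^10 = 19.531 mV.
(V_in − V_low)/LSB = (6.4021 − (−10))/0.0195312 = 839.7875 → code 840 (round).
V_rec = (−10) + 840·0.0195312 = 6.40625 V.
Difference: -0.00415 V → -4.150 mV.

-4.150 mV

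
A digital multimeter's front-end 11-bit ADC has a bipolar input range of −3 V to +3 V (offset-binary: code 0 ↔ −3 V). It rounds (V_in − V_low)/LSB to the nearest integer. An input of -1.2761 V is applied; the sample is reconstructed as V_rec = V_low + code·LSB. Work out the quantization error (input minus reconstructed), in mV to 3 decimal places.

1.244 mV

Step size: 6 V ÷ 2^11 = 2.930 mV.
(-1.2761 − (−3))/0.00292969 = 588.4245; round gives code 588.
V_rec = (−3) + 588·0.00292969 = -1.2773438 V.
V_in − V_rec = 0.00124375 V = 1.244 mV.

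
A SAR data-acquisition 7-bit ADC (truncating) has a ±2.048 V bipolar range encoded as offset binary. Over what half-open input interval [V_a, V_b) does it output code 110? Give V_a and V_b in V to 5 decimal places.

[1.47200 V, 1.50400 V)

LSB = 4.096/2^7 = 32.000 mV.
V_a = V_low + 110·LSB = 1.472 V; V_b = V_low + 111·LSB = 1.504 V.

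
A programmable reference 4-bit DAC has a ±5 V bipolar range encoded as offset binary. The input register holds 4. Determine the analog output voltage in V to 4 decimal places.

LSB = 10 V / 2^4 = 0.6250 V.
V_out = (−5) + 4 × 0.625 V = -2.5 V.

-2.5000 V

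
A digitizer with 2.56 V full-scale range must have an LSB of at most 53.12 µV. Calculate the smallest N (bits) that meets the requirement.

Number of steps required ≥ 2.56 V / 53.12 µV = 48192.77.
Need 2^N ≥ 48192.77; 2^15 = 32768, 2^16 = 65536.
Minimum N = 16.

16 bits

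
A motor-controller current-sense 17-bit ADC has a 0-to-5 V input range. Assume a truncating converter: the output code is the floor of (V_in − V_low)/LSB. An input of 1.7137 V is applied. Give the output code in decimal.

LSB = 5 V / 131072 = 38.15 µV.
Input sits at 44923.617 steps above V_low.
⌊·⌋(44923.617) = 44923.

code 44923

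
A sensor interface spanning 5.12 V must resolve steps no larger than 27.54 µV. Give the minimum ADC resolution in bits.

18 bits

Number of steps required ≥ 5.12 V / 27.54 µV = 185911.40.
Need 2^N ≥ 185911.40; 2^17 = 131072, 2^18 = 262144.
Minimum N = 18.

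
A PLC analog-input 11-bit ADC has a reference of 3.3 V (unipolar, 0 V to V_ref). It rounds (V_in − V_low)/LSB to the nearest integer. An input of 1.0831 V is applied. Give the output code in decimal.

code 672

With 2048 levels over 3.3 V, one step is 1.611 mV.
(1.0831 − 0) / 0.00161133 = 672.178 LSBs.
So the output code is 672.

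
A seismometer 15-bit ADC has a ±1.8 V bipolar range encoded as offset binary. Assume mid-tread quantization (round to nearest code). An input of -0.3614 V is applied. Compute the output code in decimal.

With 32768 levels over 3.6 V, one step is 109.86 µV.
(V_in − V_low)/LSB = (-0.3614 − (−1.8)) / 0.000109863 = 13094.457.
round(13094.457) = 13094.

code 13094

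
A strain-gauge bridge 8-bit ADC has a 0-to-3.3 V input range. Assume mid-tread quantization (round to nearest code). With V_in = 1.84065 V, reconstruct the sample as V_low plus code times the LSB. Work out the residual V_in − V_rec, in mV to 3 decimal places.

One LSB is 3.3 V / 256 = 12.891 mV.
(V_in − V_low)/LSB = (1.84065 − 0)/0.0128906 = 142.7898 → code 143 (round).
Reconstructed: 1.8433594 V.
Difference: -0.00270937 V → -2.709 mV.

-2.709 mV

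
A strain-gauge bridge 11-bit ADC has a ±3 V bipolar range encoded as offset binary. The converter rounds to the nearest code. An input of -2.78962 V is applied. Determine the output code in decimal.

code 72

LSB = 6 V / 2048 = 2.930 mV.
(V_in − V_low)/LSB = (-2.78962 − (−3)) / 0.00292969 = 71.810.
So the output code is 72.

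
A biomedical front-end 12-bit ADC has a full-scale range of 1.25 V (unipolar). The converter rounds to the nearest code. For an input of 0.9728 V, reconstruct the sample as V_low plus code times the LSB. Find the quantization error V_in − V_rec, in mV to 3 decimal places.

-0.100 mV

One LSB is 1.25 V / 4096 = 305.18 µV.
Scaled input = 3187.6710 LSBs, so code = 3188.
V_rec = 0 + 3188·0.000305176 = 0.97290039 V.
V_in − V_rec = -0.000100391 V = -0.100 mV.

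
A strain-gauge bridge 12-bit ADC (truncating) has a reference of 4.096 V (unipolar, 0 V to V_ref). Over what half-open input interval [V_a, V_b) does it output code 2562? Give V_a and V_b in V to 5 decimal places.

LSB = 4.096/2^12 = 1.000 mV.
V_a = V_low + 2562·LSB = 2.562 V; V_b = V_low + 2563·LSB = 2.563 V.

[2.56200 V, 2.56300 V)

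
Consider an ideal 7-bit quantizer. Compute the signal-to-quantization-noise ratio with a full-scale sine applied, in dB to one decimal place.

43.9 dB

SNR ≈ 6.02·N + 1.76 dB = 6.02·7 + 1.76 = 43.90 dB.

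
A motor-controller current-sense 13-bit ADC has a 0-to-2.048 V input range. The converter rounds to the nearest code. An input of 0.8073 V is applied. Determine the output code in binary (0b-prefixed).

code 0b110010011101 (decimal 3229)

With 8192 levels over 2.048 V, one step is 250.00 µV.
(0.8073 − 0) / 0.00025 = 3229.200 LSBs.
Round → code 3229.
In binary (0b-prefixed): 0b110010011101.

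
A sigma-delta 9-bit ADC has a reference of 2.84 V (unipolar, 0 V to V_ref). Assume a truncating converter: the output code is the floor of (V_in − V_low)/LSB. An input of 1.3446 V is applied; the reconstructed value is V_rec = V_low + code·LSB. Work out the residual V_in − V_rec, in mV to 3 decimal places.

2.256 mV

LSB = 2.84/2^9 = 5.547 mV.
(1.3446 − 0)/0.00554687 = 242.4068; ⌊·⌋ gives code 242.
V_rec = 0 + 242·0.00554687 = 1.3423437 V.
V_in − V_rec = 0.00225625 V = 2.256 mV.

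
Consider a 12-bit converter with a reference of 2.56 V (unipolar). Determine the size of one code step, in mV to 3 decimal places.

Full-scale span = 2.56 V.
LSB = 2.56 / 2^12 = 2.56 / 4096 = 0.000625 V = 0.625 mV.

0.625 mV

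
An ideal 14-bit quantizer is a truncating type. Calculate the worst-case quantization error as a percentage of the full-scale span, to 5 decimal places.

0.00610 %

Truncating → worst-case error = 1 LSB = V_FS/2^14, so 100/16384 = 0.00610352 % of full scale.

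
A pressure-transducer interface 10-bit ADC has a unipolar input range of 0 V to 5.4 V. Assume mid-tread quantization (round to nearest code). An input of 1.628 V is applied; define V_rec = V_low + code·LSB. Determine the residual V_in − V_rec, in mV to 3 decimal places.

LSB = 5.4/2^10 = 5.273 mV.
Scaled input = 308.7170 LSBs, so code = 309.
V_rec = 0 + 309·0.00527344 = 1.6294922 V.
Difference: -0.00149219 V → -1.492 mV.

-1.492 mV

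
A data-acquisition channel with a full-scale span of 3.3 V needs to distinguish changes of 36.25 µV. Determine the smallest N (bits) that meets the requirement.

Number of steps required ≥ 3.3 V / 36.25 µV = 91034.48.
Need 2^N ≥ 91034.48; 2^16 = 65536, 2^17 = 131072.
Minimum N = 17.

17 bits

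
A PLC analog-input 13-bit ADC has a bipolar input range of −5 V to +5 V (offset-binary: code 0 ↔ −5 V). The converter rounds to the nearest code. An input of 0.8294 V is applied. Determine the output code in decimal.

With 8192 levels over 10 V, one step is 1.221 mV.
(V_in − V_low)/LSB = (0.8294 − (−5)) / 0.0012207 = 4775.444.
So the output code is 4775.

code 4775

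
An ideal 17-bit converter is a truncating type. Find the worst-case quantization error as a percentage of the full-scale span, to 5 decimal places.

0.00076 %

Truncating → worst-case error = 1 LSB = V_FS/2^17, so 100/131072 = 0.000762939 % of full scale.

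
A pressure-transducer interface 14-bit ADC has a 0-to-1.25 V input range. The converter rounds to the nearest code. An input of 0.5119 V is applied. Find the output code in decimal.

code 6710

With 16384 levels over 1.25 V, one step is 76.29 µV.
(V_in − V_low)/LSB = (0.5119 − 0) / 7.62939e-05 = 6709.576.
round(6709.576) = 6710.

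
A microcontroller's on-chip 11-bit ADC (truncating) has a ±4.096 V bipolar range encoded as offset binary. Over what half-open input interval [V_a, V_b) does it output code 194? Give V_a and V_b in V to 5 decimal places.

LSB = 8.192/2^11 = 4.000 mV.
V_a = V_low + 194·LSB = -3.32 V; V_b = V_low + 195·LSB = -3.316 V.

[-3.32000 V, -3.31600 V)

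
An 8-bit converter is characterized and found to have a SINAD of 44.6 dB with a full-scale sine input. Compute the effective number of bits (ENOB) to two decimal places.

ENOB = (SINAD − 1.76) / 6.02 = (44.6 − 1.76)/6.02 = 7.116.

7.12 bits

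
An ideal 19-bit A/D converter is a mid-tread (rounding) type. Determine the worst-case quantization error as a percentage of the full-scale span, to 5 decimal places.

Rounding → worst-case error = ½ LSB = V_FS/2^20, so 100/1048576 = 9.53674e-05 % of full scale.

0.00010 %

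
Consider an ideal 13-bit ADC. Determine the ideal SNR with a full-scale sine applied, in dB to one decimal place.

SNR ≈ 6.02·N + 1.76 dB = 6.02·13 + 1.76 = 80.02 dB.

80.0 dB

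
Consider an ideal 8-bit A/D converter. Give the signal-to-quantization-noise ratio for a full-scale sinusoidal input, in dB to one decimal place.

SNR ≈ 6.02·N + 1.76 dB = 6.02·8 + 1.76 = 49.92 dB.

49.9 dB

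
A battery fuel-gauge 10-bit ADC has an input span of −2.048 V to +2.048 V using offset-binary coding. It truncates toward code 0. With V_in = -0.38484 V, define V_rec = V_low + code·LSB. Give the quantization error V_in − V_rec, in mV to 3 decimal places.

3.160 mV

LSB = 4.096/2^10 = 4.000 mV.
(-0.38484 − (−2.048))/0.004 = 415.7900; ⌊·⌋ gives code 415.
Code 415 maps back to (−2.048) + 415×0.004 V = -0.388 V.
Difference: 0.00316 V → 3.160 mV.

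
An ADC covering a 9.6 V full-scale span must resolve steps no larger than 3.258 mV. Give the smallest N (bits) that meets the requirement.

12 bits

Number of steps required ≥ 9.6 V / 3.258 mV = 2946.59.
Need 2^N ≥ 2946.59; 2^11 = 2048, 2^12 = 4096.
Minimum N = 12.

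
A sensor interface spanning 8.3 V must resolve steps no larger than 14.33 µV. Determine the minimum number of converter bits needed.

20 bits

Number of steps required ≥ 8.3 V / 14.33 µV = 579204.47.
Need 2^N ≥ 579204.47; 2^19 = 524288, 2^20 = 1048576.
Minimum N = 20.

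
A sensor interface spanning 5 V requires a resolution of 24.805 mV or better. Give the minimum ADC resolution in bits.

Number of steps required ≥ 5 V / 24.805 mV = 201.57.
Need 2^N ≥ 201.57; 2^7 = 128, 2^8 = 256.
Minimum N = 8.

8 bits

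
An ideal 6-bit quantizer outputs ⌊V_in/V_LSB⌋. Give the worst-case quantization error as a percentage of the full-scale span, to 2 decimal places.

Truncating → worst-case error = 1 LSB = V_FS/2^6, so 100/64 = 1.5625 % of full scale.

1.56 %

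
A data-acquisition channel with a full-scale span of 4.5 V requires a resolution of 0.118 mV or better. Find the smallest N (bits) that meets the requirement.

16 bits

Number of steps required ≥ 4.5 V / 0.118 mV = 38135.59.
Need 2^N ≥ 38135.59; 2^15 = 32768, 2^16 = 65536.
Minimum N = 16.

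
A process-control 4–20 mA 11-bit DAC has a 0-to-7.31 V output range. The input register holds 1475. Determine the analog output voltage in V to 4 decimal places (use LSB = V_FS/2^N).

LSB = 7.31 V / 2^11 = 3.569 mV.
V_out = 0 + 1475 × 0.00356934 V = 5.26477 V.

5.2648 V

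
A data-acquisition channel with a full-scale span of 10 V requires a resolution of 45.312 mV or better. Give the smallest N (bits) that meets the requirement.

8 bits

Number of steps required ≥ 10 V / 45.312 mV = 220.69.
Need 2^N ≥ 220.69; 2^7 = 128, 2^8 = 256.
Minimum N = 8.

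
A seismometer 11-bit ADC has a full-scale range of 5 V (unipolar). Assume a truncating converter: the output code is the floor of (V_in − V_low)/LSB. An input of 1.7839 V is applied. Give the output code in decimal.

Full-scale span = 5 V; LSB = 5/2^11 = 2.441 mV.
(1.7839 − 0) / 0.00244141 = 730.685 LSBs.
So the output code is 730.

code 730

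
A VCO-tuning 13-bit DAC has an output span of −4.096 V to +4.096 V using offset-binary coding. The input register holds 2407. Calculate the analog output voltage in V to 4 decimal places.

LSB = 8.192 V / 2^13 = 1.000 mV.
V_out = (−4.096) + 2407 × 0.001 V = -1.689 V.

-1.6890 V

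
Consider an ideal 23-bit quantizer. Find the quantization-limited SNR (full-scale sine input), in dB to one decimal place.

140.2 dB

SNR ≈ 6.02·N + 1.76 dB = 6.02·23 + 1.76 = 140.22 dB.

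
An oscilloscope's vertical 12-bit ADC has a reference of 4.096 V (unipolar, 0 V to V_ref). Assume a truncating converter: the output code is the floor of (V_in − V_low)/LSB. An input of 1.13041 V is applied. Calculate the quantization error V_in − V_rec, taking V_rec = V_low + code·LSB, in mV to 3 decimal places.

Step size: 4.096 V ÷ 2^12 = 1.000 mV.
(V_in − V_low)/LSB = (1.13041 − 0)/0.001 = 1130.4100 → code 1130 (floor).
V_rec = 0 + 1130·0.001 = 1.13 V.
V_in − V_rec = 0.00041 V = 0.410 mV.

0.410 mV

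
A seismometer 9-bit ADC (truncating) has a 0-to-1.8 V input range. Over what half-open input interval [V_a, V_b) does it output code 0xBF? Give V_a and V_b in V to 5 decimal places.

LSB = 1.8/2^9 = 3.516 mV.
Code 0xBF = 191 decimal.
V_a = V_low + 191·LSB = 0.671484 V; V_b = V_low + 192·LSB = 0.675 V.

[0.67148 V, 0.67500 V)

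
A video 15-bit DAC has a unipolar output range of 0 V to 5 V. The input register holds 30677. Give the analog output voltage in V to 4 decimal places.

4.6809 V

LSB = 5 V / 2^15 = 152.59 µV.
V_out = 0 + 30677 × 0.000152588 V = 4.68094 V.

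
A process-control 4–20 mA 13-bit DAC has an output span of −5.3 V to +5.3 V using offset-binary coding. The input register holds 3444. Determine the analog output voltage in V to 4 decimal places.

LSB = 10.6 V / 2^13 = 1.294 mV.
V_out = (−5.3) + 3444 × 0.00129395 V = -0.843652 V.

-0.8437 V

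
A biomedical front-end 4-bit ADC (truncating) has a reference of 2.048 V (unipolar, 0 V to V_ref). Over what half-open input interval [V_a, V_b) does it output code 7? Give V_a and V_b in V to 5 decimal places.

LSB = 2.048/2^4 = 128.000 mV.
V_a = V_low + 7·LSB = 0.896 V; V_b = V_low + 8·LSB = 1.024 V.

[0.89600 V, 1.02400 V)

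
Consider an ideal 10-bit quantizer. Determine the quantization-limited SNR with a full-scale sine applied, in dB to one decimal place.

SNR ≈ 6.02·N + 1.76 dB = 6.02·10 + 1.76 = 61.96 dB.

62.0 dB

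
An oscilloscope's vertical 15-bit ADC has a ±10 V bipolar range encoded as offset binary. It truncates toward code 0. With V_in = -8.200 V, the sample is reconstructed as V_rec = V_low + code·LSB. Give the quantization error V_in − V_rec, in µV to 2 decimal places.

73.24 µV

Step size: 20 V ÷ 2^15 = 0.610 mV.
(V_in − V_low)/LSB = (-8.200 − (−10))/0.000610352 = 2949.1200 → code 2949 (floor).
V_rec = (−10) + 2949·0.000610352 = -8.2000732 V.
Error = -8.200 − (−8.2000732) = 7.32422e-05 V = 73.24 µV.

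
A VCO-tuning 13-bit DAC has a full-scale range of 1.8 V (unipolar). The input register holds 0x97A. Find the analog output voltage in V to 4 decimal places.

0.5331 V

LSB = 1.8 V / 2^13 = 219.73 µV.
Code 0x97A = 2426 decimal.
V_out = 0 + 2426 × 0.000219727 V = 0.533057 V.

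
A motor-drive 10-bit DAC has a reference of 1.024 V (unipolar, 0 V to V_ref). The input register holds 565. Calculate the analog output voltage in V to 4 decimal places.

LSB = 1.024 V / 2^10 = 1.000 mV.
V_out = 0 + 565 × 0.001 V = 0.565 V.

0.5650 V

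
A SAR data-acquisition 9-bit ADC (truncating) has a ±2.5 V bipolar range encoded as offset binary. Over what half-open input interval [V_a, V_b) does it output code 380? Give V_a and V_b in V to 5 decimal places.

[1.21094 V, 1.22070 V)

LSB = 5/2^9 = 9.766 mV.
V_a = V_low + 380·LSB = 1.21094 V; V_b = V_low + 381·LSB = 1.2207 V.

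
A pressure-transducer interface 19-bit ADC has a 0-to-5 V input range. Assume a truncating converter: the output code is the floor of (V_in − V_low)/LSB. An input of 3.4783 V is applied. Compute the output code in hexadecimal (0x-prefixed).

LSB = 5 V / 524288 = 9.54 µV.
Input sits at 364726.190 steps above V_low.
⌊·⌋(364726.190) = 364726.
In hexadecimal (0x-prefixed): 0x590B6.

code 0x590B6 (decimal 364726)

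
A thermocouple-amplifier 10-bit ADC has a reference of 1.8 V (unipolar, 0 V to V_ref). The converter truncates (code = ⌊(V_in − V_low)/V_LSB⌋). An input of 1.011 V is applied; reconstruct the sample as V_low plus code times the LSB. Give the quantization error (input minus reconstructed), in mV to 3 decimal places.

0.258 mV

One LSB is 1.8 V / 1024 = 1.758 mV.
Scaled input = 575.1467 LSBs, so code = 575.
Reconstructed: 1.0107422 V.
V_in − V_rec = 0.000257813 V = 0.258 mV.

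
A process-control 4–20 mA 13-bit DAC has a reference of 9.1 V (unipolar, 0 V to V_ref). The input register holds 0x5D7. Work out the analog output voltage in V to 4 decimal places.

1.6607 V

LSB = 9.1 V / 2^13 = 1.111 mV.
Code 0x5D7 = 1495 decimal.
V_out = 0 + 1495 × 0.00111084 V = 1.66071 V.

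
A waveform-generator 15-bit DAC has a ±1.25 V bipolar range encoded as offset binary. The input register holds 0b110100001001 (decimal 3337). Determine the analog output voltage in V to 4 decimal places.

-0.9954 V

LSB = 2.5 V / 2^15 = 76.29 µV.
Code 0b110100001001 = 3337 decimal.
V_out = (−1.25) + 3337 × 7.62939e-05 V = -0.995407 V.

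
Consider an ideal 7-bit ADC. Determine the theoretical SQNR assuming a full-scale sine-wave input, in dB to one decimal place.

SNR ≈ 6.02·N + 1.76 dB = 6.02·7 + 1.76 = 43.90 dB.

43.9 dB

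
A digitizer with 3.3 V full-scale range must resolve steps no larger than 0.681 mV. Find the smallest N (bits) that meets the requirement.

13 bits

Number of steps required ≥ 3.3 V / 0.681 mV = 4845.81.
Need 2^N ≥ 4845.81; 2^12 = 4096, 2^13 = 8192.
Minimum N = 13.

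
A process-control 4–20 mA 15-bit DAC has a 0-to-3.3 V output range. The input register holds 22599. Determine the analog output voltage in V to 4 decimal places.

2.2759 V

LSB = 3.3 V / 2^15 = 100.71 µV.
V_out = 0 + 22599 × 0.000100708 V = 2.2759 V.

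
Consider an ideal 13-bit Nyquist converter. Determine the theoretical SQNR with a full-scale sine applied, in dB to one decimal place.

80.0 dB

SNR ≈ 6.02·N + 1.76 dB = 6.02·13 + 1.76 = 80.02 dB.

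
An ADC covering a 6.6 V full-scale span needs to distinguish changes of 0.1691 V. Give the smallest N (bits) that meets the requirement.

6 bits

Number of steps required ≥ 6.6 V / 0.1691 V = 39.03.
Need 2^N ≥ 39.03; 2^5 = 32, 2^6 = 64.
Minimum N = 6.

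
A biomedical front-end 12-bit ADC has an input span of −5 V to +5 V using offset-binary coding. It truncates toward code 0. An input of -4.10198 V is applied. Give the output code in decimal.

code 367

With 4096 levels over 10 V, one step is 2.441 mV.
(V_in − V_low)/LSB = (-4.10198 − (−5)) / 0.00244141 = 367.829.
⌊·⌋(367.829) = 367.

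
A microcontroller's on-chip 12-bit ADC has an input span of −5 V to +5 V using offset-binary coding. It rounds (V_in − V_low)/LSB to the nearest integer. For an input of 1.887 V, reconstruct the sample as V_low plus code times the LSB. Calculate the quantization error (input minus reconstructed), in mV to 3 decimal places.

-0.207 mV

Step size: 10 V ÷ 2^12 = 2.441 mV.
(V_in − V_low)/LSB = (1.887 − (−5))/0.00244141 = 2820.9152 → code 2821 (round).
Reconstructed: 1.887207 V.
V_in − V_rec = -0.000207031 V = -0.207 mV.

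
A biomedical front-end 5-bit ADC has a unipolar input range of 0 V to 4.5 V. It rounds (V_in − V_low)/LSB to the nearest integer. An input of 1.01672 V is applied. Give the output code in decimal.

With 32 levels over 4.5 V, one step is 140.625 mV.
(V_in − V_low)/LSB = (1.01672 − 0) / 0.140625 = 7.230.
So the output code is 7.

code 7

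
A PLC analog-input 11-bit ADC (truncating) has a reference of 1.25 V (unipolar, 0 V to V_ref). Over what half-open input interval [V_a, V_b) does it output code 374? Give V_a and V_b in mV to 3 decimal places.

[228.271 mV, 228.882 mV)

LSB = 1.25/2^11 = 0.610 mV.
V_a = V_low + 374·LSB = 0.228271 V; V_b = V_low + 375·LSB = 0.228882 V.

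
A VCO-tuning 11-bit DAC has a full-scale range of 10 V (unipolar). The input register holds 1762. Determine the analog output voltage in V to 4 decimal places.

LSB = 10 V / 2^11 = 4.883 mV.
V_out = 0 + 1762 × 0.00488281 V = 8.60352 V.

8.6035 V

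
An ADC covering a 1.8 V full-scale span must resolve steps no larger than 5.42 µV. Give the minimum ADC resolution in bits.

Number of steps required ≥ 1.8 V / 5.42 µV = 332103.32.
Need 2^N ≥ 332103.32; 2^18 = 262144, 2^19 = 524288.
Minimum N = 19.

19 bits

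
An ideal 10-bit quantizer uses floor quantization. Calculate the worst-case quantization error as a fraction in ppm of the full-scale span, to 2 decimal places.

976.56 ppm

Truncating → worst-case error = 1 LSB = V_FS/2^10, so 1e+06/1024 = 976.562 ppm of full scale.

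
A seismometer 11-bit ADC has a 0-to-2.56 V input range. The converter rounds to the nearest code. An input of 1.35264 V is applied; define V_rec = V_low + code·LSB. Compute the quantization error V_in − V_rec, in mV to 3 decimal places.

LSB = 2.56/2^11 = 1.250 mV.
(V_in − V_low)/LSB = (1.35264 − 0)/0.00125 = 1082.1120 → code 1082 (round).
V_rec = 0 + 1082·0.00125 = 1.3525 V.
Error = 1.35264 − 1.3525 = 0.00014 V = 0.140 mV.

0.140 mV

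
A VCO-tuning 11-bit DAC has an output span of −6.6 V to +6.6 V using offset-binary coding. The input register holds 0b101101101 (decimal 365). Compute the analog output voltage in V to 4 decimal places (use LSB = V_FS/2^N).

-4.2475 V

LSB = 13.2 V / 2^11 = 6.445 mV.
Code 0b101101101 = 365 decimal.
V_out = (−6.6) + 365 × 0.00644531 V = -4.24746 V.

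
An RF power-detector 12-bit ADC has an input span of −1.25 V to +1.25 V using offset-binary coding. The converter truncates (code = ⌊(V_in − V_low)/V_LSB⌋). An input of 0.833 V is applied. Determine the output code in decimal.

code 3412

With 4096 levels over 2.5 V, one step is 0.610 mV.
(0.833 − (−1.25)) / 0.000610352 = 3412.787 LSBs.
Floor → code 3412.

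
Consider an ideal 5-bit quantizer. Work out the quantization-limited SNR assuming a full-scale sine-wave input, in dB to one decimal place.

31.9 dB

SNR ≈ 6.02·N + 1.76 dB = 6.02·5 + 1.76 = 31.86 dB.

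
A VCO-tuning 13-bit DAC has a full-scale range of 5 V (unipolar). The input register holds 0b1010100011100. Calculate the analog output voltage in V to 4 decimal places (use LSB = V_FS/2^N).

3.2983 V

LSB = 5 V / 2^13 = 0.610 mV.
Code 0b1010100011100 = 5404 decimal.
V_out = 0 + 5404 × 0.000610352 V = 3.29834 V.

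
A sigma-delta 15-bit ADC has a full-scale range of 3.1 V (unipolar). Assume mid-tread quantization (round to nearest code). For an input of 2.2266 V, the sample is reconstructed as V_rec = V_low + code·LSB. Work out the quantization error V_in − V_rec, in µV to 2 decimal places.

-11.33 µV

Step size: 3.1 V ÷ 2^15 = 94.60 µV.
(V_in − V_low)/LSB = (2.2266 − 0)/9.46045e-05 = 23535.8803 → code 23536 (round).
Code 23536 maps back to 0 + 23536×9.46045e-05 V = 2.2266113 V.
V_in − V_rec = -1.13281e-05 V = -11.33 µV.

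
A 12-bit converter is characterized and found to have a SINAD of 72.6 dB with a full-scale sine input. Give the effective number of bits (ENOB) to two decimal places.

11.77 bits

ENOB = (SINAD − 1.76) / 6.02 = (72.6 − 1.76)/6.02 = 11.767.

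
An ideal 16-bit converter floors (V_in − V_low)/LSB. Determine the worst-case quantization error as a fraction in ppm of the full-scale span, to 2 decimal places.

15.26 ppm

Truncating → worst-case error = 1 LSB = V_FS/2^16, so 1e+06/65536 = 15.2588 ppm of full scale.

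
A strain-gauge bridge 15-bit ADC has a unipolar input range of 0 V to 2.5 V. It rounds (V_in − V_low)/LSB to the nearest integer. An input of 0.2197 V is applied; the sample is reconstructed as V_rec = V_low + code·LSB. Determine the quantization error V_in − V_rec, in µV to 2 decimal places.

Step size: 2.5 V ÷ 2^15 = 76.29 µV.
Scaled input = 2879.6518 LSBs, so code = 2880.
Reconstructed: 0.21972656 V.
Error = 0.2197 − 0.21972656 = -2.65625e-05 V = -26.56 µV.

-26.56 µV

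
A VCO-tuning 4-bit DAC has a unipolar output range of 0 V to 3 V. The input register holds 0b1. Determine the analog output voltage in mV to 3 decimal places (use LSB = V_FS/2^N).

LSB = 3 V / 2^4 = 187.500 mV.
Code 0b1 = 1 decimal.
V_out = 0 + 1 × 0.1875 V = 0.1875 V.
= 187.500 mV.

187.500 mV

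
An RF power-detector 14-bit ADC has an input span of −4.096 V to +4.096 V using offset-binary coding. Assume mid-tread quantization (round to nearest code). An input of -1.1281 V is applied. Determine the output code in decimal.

code 5936

With 16384 levels over 8.192 V, one step is 0.500 mV.
(V_in − V_low)/LSB = (-1.1281 − (−4.096)) / 0.0005 = 5935.800.
Round → code 5936.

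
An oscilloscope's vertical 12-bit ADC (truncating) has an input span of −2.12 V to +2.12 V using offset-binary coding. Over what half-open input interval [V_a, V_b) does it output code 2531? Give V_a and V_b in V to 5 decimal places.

LSB = 4.24/2^12 = 1.035 mV.
V_a = V_low + 2531·LSB = 0.49998 V; V_b = V_low + 2532·LSB = 0.501016 V.

[0.49998 V, 0.50102 V)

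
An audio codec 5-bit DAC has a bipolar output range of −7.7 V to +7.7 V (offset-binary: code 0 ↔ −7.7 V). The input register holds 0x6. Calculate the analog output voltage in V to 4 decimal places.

LSB = 15.4 V / 2^5 = 481.250 mV.
Code 0x6 = 6 decimal.
V_out = (−7.7) + 6 × 0.48125 V = -4.8125 V.

-4.8125 V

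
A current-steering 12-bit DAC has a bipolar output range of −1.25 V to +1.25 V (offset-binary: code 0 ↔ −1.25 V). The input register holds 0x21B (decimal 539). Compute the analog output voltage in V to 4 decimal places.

LSB = 2.5 V / 2^12 = 0.610 mV.
Code 0x21B = 539 decimal.
V_out = (−1.25) + 539 × 0.000610352 V = -0.921021 V.

-0.9210 V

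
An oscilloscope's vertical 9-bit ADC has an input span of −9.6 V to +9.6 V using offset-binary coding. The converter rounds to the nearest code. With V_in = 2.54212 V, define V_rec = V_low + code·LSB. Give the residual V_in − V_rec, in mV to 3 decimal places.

-7.880 mV

Step size: 19.2 V ÷ 2^9 = 37.500 mV.
(V_in − V_low)/LSB = (2.54212 − (−9.6))/0.0375 = 323.7899 → code 324 (round).
Code 324 maps back to (−9.6) + 324×0.0375 V = 2.55 V.
Difference: -0.00788 V → -7.880 mV.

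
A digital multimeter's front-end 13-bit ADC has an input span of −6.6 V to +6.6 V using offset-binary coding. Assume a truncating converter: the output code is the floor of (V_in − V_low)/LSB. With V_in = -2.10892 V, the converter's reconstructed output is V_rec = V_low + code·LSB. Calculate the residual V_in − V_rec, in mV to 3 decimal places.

0.309 mV

One LSB is 13.2 V / 8192 = 1.611 mV.
Scaled input = 2787.1915 LSBs, so code = 2787.
V_rec = (−6.6) + 2787·0.00161133 = -2.1092285 V.
Error = -2.10892 − (−2.1092285) = 0.000308516 V = 0.309 mV.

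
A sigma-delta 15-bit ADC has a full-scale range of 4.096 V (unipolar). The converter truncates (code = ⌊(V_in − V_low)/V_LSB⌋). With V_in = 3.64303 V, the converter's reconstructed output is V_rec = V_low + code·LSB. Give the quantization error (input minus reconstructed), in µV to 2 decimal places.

30.00 µV

LSB = 4.096/2^15 = 125.00 µV.
(V_in − V_low)/LSB = (3.64303 − 0)/0.000125 = 29144.2400 → code 29144 (floor).
V_rec = 0 + 29144·0.000125 = 3.643 V.
V_in − V_rec = 3e-05 V = 30.00 µV.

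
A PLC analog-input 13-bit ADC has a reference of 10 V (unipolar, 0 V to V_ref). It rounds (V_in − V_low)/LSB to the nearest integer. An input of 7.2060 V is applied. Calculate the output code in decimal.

LSB = 10 V / 8192 = 1.221 mV.
(7.2060 − 0) / 0.0012207 = 5903.155 LSBs.
So the output code is 5903.

code 5903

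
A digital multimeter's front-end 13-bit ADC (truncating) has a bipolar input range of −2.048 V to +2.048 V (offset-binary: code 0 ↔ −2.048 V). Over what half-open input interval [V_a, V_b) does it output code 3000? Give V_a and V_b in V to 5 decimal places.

LSB = 4.096/2^13 = 0.500 mV.
V_a = V_low + 3000·LSB = -0.548 V; V_b = V_low + 3001·LSB = -0.5475 V.

[-0.54800 V, -0.54750 V)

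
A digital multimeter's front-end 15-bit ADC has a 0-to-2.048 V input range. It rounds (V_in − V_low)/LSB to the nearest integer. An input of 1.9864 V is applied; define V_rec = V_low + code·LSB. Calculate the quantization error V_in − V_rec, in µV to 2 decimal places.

LSB = 2.048/2^15 = 62.50 µV.
(1.9864 − 0)/6.25e-05 = 31782.4000; round gives code 31782.
Code 31782 maps back to 0 + 31782×6.25e-05 V = 1.986375 V.
V_in − V_rec = 2.5e-05 V = 25.00 µV.

25.00 µV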